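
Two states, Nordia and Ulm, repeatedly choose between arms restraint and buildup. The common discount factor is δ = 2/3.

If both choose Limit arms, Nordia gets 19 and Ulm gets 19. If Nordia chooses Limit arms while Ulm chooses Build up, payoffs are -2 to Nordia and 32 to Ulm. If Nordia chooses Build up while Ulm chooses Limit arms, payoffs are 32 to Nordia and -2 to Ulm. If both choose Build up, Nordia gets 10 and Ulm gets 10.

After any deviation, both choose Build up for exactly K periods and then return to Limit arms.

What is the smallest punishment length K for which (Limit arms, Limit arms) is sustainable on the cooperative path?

IC: δ(1−δ^K)/(1−δ) ≥ (32−19)/(19−10) = 13/9.
With δ = 2/3: need 1 − δ^K ≥ 13/9·(1−2/3)/(2/3), i.e. δ^K ≤ 0.2778.
Since (2/3)^3 = 0.2963 and (2/3)^4 = 0.1975, the smallest such K is 4.

4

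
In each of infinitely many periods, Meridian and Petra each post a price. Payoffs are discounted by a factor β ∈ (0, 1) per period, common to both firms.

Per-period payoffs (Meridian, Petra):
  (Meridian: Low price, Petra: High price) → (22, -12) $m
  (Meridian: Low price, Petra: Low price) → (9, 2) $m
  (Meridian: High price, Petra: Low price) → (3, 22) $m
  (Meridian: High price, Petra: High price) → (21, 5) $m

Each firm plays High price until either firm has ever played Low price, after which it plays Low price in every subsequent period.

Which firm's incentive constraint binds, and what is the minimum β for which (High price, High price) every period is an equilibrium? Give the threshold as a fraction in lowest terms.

Meridian's threshold: (22−21)/(22−9) = 1/13.
Petra's threshold: (22−5)/(22−2) = 17/20.
1/13 < 17/20, so Petra binds and β* = 17/20.

Petra; β ≥ 17/20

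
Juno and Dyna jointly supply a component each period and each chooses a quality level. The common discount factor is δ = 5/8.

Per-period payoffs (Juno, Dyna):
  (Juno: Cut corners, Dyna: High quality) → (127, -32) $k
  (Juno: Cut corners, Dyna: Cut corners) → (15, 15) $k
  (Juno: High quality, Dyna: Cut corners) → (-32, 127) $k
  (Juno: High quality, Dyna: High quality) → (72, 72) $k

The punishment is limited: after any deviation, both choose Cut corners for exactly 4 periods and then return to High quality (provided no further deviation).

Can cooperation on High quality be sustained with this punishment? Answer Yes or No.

Comparing payoff streams over the 5 periods until play realigns: cooperate → 72(1+δ+…+δ^4); deviate → 127 + 15(δ+…+δ^4).
Cooperation is sustained iff (72−15)(δ+…+δ^4) ≥ 127−72.
δ+…+δ^4 = 5/8·(1−(5/8)^4)/(1−5/8) = 1.4124, and (127−72)/(72−15) = 0.9649.
1.4124 ≥ 0.9649, so cooperation is sustainable.

Yes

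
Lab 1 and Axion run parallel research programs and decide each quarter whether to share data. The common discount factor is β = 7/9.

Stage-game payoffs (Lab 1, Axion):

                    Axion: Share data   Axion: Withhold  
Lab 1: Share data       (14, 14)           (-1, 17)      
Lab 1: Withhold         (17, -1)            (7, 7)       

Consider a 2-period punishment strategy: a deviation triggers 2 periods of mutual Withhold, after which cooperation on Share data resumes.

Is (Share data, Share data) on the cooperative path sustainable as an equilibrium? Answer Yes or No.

A one-shot deviation gives 17 now, then 7 for 2 periods, then back to 14.
Gain from deviating: (17−14) today; loss: (14−7) in each of the next 2 periods.
No-deviation condition: (14−7)(β+…+β^2) ≥ 17−14, i.e. β+…+β^2 ≥ 3/7.
At β = 7/9: β+…+β^2 = 1.3827 ≥ 0.4286.
So cooperation is sustainable.

Yes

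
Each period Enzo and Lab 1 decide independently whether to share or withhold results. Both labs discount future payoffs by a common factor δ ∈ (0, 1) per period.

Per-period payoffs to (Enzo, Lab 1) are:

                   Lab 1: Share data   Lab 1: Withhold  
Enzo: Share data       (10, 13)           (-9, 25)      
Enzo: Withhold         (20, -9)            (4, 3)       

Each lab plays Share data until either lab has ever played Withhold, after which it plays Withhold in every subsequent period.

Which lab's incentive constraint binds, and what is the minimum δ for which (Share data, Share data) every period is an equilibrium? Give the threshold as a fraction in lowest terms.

Enzo's threshold: (20−10)/(20−4) = 5/8.
Lab 1's threshold: (25−13)/(25−3) = 6/11.
5/8 > 6/11, so Enzo binds and δ* = 5/8.

Enzo; δ ≥ 5/8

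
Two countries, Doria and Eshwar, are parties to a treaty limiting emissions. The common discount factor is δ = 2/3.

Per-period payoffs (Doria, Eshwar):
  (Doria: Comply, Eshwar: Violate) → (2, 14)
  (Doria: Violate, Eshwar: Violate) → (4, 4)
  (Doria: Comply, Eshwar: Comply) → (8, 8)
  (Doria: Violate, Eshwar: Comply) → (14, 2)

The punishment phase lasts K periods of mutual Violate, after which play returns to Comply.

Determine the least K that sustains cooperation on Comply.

No profitable deviation requires (8−4)(δ+…+δ^K) ≥ 14−8, i.e. δ+…+δ^K ≥ 3/2 ≈ 1.5000.
With δ = 2/3, the partial sums are K=1: 0.6667, K=2: 1.1111, K=3: 1.4074, K=4: 1.6049.
K = 4 is the first length at which the sum reaches 1.5000.

4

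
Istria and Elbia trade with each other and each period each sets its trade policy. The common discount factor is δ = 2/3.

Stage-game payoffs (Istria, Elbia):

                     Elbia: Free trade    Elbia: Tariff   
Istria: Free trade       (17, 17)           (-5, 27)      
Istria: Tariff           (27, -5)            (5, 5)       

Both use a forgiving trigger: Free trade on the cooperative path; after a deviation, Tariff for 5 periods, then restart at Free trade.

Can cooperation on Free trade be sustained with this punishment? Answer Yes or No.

Yes

IC: δ+…+δ^5 ≥ (27−17)/(17−5) = 5/6.
At δ = 2/3: partial sum = 1.7366 ≥ 0.8333. Cooperation sustainable.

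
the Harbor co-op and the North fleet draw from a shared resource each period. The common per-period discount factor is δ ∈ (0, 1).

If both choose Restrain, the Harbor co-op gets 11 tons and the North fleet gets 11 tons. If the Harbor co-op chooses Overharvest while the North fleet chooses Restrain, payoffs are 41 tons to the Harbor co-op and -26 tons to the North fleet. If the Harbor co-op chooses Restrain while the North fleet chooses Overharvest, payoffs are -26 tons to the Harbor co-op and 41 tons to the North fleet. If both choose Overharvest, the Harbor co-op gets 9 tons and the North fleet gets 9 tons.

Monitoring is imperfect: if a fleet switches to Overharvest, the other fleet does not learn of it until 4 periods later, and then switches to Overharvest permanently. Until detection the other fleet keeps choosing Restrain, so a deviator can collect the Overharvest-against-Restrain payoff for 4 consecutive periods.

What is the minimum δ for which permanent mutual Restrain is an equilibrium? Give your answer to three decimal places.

Deviating for the 4 undetected periods gains 41−11 = 30 per period over cooperation, then loses 11−9 = 2 per period forever once punishment starts.
Gain: 30(1 + δ + … + δ^3); loss: 2·δ^4/(1−δ).
No profitable deviation ⇔ 30(1−δ^4) ≤ 2·δ^4, i.e. δ^4 ≥ 30/(30+2) = 15/16.
Hence δ ≥ (15/16)^(1/4) ≈ 0.984.

0.984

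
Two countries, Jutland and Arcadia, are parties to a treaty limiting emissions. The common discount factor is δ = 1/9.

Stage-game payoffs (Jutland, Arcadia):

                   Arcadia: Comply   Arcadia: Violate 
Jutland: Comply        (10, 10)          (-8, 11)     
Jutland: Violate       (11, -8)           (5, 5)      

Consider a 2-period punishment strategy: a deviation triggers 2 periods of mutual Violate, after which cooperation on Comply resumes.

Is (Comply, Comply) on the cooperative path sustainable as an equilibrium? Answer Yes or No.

Comparing payoff streams over the 3 periods until play realigns: cooperate → 10(1+δ+…+δ^2); deviate → 11 + 5(δ+…+δ^2).
Cooperation is sustained iff (10−5)(δ+…+δ^2) ≥ 11−10.
δ+…+δ^2 = 1/9·(1−(1/9)^2)/(1−1/9) = 0.1235, and (11−10)/(10−5) = 0.2000.
0.1235 < 0.2000, so cooperation is not sustainable.

No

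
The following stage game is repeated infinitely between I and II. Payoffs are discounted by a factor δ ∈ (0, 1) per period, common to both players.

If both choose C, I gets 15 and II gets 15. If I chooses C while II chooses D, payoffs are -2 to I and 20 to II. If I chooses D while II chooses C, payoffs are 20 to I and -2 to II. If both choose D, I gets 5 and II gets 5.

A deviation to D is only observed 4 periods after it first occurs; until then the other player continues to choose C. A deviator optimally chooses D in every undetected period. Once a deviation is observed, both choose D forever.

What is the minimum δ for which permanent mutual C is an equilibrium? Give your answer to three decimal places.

0.760

Deviating for the 4 undetected periods gains 20−15 = 5 per period over cooperation, then loses 15−5 = 10 per period forever once punishment starts.
Gain: 5(1 + δ + … + δ^3); loss: 10·δ^4/(1−δ).
No profitable deviation ⇔ 5(1−δ^4) ≤ 10·δ^4, i.e. δ^4 ≥ 5/(5+10) = 1/3.
Hence δ ≥ (1/3)^(1/4) ≈ 0.760.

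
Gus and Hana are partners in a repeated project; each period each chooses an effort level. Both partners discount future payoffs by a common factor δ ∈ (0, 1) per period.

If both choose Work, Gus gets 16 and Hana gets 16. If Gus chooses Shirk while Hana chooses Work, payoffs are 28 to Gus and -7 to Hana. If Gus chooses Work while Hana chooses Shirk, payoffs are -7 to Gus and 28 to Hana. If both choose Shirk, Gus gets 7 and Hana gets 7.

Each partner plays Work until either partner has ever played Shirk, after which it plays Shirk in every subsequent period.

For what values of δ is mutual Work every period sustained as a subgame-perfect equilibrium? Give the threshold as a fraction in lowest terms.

Cooperation forever yields 16 each period: 16/(1−δ).
Deviating yields 28 once, then 7 forever: 28 + 7δ/(1−δ).
No profitable deviation requires 16/(1−δ) ≥ 28 + 7δ/(1−δ).
Multiplying by (1−δ): 16 ≥ 28(1−δ) + 7δ = 28 − 21δ.
So 21δ ≥ 12, i.e. δ ≥ 12/21 = 4/7.

4/7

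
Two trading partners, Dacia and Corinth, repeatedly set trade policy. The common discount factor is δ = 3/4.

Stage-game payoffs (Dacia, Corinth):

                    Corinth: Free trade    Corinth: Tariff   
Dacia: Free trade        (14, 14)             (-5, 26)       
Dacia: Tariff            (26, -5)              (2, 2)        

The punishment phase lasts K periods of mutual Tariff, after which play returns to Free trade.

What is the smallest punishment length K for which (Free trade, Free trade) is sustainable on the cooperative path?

No profitable deviation requires (14−2)(δ+…+δ^K) ≥ 26−14, i.e. δ+…+δ^K ≥ 1 ≈ 1.0000.
With δ = 3/4, the partial sums are K=1: 0.7500, K=2: 1.3125.
K = 2 is the first length at which the sum reaches 1.0000.

2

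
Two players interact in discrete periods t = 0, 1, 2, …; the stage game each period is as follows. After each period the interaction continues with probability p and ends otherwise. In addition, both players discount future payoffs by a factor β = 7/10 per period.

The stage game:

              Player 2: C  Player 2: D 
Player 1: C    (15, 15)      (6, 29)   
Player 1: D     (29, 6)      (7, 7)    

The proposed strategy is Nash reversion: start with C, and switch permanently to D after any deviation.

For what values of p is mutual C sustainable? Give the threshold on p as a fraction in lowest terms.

Expected continuation weight on next period's payoff is β·p = 7/10·p, which plays the role of the discount factor.
Cooperation requires 7/10·p ≥ (29−15)/(29−7) = 7/11, hence p ≥ 10/11.

10/11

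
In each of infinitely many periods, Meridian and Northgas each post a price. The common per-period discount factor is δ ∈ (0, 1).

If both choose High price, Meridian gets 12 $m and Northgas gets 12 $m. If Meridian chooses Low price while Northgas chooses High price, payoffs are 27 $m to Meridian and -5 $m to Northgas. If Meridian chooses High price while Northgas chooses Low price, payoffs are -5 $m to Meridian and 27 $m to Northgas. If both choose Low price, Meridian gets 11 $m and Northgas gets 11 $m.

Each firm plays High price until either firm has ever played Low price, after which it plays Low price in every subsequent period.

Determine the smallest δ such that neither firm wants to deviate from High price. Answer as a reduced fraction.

15/16

One-period gain from deviating is 27 − 12 = 15. The loss is 12 − 11 = 1 in every subsequent period, with present value 1·δ/(1−δ).
Deviation is unprofitable when 1·δ/(1−δ) ≥ 15, i.e. δ/(1−δ) ≥ 15.
Equivalently δ ≥ 15/(15+1) = 15/16.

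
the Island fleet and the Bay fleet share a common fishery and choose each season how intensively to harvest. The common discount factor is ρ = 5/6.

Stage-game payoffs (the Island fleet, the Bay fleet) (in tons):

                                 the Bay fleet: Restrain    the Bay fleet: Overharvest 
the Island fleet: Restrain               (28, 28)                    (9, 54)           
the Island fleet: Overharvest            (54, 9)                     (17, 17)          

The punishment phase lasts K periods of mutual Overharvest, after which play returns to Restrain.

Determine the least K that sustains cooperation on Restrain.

No profitable deviation requires (28−17)(ρ+…+ρ^K) ≥ 54−28, i.e. ρ+…+ρ^K ≥ 26/11 ≈ 2.3636.
With ρ = 5/6, the partial sums are K=1: 0.8333, K=2: 1.5278, K=3: 2.1065, K=4: 2.5887.
K = 4 is the first length at which the sum reaches 2.3636.

4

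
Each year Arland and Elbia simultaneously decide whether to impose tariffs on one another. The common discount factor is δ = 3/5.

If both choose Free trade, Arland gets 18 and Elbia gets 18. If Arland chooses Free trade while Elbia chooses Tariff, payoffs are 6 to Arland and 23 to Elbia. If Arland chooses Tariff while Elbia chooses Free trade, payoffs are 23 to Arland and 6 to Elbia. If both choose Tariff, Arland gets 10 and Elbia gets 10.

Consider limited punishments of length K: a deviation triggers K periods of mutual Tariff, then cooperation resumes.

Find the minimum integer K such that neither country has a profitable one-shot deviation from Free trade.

Need Σ_{k=1}^{K} δ^k ≥ (23−18)/(18−10) = 0.6250 at δ = 3/5.
At K = 1 the sum is 0.6000 < 0.6250; at K = 2 it is 0.9600 ≥ 0.6250.
So the minimum punishment length is K = 2.

2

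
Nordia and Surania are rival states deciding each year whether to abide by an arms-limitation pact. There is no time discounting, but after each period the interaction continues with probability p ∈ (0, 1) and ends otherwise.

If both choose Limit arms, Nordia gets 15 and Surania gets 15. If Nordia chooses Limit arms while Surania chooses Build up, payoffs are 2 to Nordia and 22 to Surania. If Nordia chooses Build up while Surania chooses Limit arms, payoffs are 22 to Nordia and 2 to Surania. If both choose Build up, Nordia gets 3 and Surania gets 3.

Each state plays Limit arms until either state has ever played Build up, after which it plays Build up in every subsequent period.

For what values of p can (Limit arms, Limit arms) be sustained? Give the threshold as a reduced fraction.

With no time discounting, the continuation probability p plays the role of the discount factor.
Grim-trigger IC: 15/(1−p) ≥ 22 + 3p/(1−p) ⇒ p ≥ (22−15)/(22−3) = 7/19.

7/19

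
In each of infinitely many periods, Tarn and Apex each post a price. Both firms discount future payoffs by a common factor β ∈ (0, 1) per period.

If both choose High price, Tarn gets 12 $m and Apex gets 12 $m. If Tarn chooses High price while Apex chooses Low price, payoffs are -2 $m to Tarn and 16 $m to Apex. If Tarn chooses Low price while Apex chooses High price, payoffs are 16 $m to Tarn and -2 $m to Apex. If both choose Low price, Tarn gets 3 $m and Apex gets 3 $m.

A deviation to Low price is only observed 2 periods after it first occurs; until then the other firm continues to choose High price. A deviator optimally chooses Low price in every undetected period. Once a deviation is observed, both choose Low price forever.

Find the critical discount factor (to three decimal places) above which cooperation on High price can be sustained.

The best deviation is to choose Low price for all 2 undetected periods, earning 16 each, then 3 forever once detected.
Deviation value: 16(1−β^2)/(1−β) + 3β^2/(1−β); cooperation value: 12/(1−β).
IC: 12 ≥ 16(1−β^2) + 3β^2 = 16 − 13β^2.
So β^2 ≥ 4/13, giving β ≥ (4/13)^(1/2) ≈ 0.555.

0.555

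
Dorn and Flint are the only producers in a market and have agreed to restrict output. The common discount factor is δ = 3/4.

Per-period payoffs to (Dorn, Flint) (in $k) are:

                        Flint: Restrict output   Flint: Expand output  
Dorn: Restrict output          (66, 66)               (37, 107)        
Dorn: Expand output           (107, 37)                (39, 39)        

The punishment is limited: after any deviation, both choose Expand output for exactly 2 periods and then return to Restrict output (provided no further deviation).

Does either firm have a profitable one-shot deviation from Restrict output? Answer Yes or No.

IC: δ+…+δ^2 ≥ (107−66)/(66−39) = 41/27.
At δ = 3/4: partial sum = 1.3125 < 1.5185. Cooperation not sustainable.

Yes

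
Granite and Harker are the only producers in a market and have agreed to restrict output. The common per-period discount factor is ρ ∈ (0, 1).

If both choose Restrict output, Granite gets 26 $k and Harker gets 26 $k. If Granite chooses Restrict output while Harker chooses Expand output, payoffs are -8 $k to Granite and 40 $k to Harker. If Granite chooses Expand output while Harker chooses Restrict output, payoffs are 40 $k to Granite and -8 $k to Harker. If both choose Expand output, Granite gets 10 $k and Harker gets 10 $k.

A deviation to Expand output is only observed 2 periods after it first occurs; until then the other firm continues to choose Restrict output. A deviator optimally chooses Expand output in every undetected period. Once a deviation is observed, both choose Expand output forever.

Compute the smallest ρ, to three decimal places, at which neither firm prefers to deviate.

0.683

Deviating for the 2 undetected periods gains 40−26 = 14 per period over cooperation, then loses 26−10 = 16 per period forever once punishment starts.
Gain: 14(1 + ρ + … + ρ^1); loss: 16·ρ^2/(1−ρ).
No profitable deviation ⇔ 14(1−ρ^2) ≤ 16·ρ^2, i.e. ρ^2 ≥ 14/(14+16) = 7/15.
Hence ρ ≥ (7/15)^(1/2) ≈ 0.683.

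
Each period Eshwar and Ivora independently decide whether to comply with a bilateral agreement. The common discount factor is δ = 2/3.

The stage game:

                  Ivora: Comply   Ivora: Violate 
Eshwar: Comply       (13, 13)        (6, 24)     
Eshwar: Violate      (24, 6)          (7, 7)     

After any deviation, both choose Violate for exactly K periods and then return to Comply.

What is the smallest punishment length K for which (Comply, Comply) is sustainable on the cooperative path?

7

Need Σ_{k=1}^{K} δ^k ≥ (24−13)/(13−7) = 1.8333 at δ = 2/3.
At K = 6 the sum is 1.8244 < 1.8333; at K = 7 it is 1.8829 ≥ 1.8333.
So the minimum punishment length is K = 7.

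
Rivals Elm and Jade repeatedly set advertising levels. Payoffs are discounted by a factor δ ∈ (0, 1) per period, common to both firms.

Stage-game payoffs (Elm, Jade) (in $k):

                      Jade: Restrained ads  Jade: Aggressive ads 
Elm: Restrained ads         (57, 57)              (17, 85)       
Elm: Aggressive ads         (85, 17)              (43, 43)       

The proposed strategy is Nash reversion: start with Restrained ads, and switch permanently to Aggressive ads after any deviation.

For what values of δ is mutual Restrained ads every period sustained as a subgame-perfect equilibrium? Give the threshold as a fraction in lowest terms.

Under grim trigger the critical discount factor is (T−C)/(T−P) with T = 85, C = 57, P = 43.
δ* = (85−57)/(85−43) = 28/42 = 2/3.

2/3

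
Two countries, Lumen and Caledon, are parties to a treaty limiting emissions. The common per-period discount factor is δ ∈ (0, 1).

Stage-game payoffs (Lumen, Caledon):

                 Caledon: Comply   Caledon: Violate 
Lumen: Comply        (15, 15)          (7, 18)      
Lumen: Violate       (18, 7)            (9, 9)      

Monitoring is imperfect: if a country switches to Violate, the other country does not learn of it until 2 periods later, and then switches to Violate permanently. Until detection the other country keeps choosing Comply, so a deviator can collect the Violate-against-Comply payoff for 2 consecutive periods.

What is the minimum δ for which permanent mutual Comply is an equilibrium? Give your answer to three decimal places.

0.577

Deviating for the 2 undetected periods gains 18−15 = 3 per period over cooperation, then loses 15−9 = 6 per period forever once punishment starts.
Gain: 3(1 + δ + … + δ^1); loss: 6·δ^2/(1−δ).
No profitable deviation ⇔ 3(1−δ^2) ≤ 6·δ^2, i.e. δ^2 ≥ 3/(3+6) = 1/3.
Hence δ ≥ (1/3)^(1/2) ≈ 0.577.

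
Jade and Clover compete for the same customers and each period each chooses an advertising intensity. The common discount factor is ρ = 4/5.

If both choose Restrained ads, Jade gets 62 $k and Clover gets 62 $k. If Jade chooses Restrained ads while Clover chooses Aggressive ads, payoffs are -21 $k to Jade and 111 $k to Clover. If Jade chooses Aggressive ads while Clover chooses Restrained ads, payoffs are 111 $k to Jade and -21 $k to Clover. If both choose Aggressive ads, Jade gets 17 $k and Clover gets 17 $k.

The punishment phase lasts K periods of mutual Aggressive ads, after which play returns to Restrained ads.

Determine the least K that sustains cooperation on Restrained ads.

2

IC: ρ(1−ρ^K)/(1−ρ) ≥ (111−62)/(62−17) = 49/45.
With ρ = 4/5: need 1 − ρ^K ≥ 49/45·(1−4/5)/(4/5), i.e. ρ^K ≤ 0.7278.
Since (4/5)^1 = 0.8000 and (4/5)^2 = 0.6400, the smallest such K is 2.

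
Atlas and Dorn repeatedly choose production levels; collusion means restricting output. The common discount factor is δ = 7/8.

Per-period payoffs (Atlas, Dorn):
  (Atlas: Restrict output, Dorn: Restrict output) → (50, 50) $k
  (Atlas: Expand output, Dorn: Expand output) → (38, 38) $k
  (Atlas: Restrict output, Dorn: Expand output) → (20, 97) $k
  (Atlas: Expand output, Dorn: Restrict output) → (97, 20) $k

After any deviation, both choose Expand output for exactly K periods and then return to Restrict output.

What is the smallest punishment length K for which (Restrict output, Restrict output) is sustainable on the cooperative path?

Need Σ_{k=1}^{K} δ^k ≥ (97−50)/(50−38) = 3.9167 at δ = 7/8.
At K = 6 the sum is 3.8584 < 3.9167; at K = 7 it is 4.2511 ≥ 3.9167.
So the minimum punishment length is K = 7.

7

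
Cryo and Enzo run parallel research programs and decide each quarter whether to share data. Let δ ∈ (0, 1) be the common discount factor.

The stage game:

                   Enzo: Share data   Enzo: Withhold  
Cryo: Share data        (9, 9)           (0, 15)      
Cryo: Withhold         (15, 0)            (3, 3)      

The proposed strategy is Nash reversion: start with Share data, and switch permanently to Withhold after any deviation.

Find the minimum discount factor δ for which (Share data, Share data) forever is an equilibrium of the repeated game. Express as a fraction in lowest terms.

1/2

One-period gain from deviating is 15 − 9 = 6. The loss is 9 − 3 = 6 in every subsequent period, with present value 6·δ/(1−δ).
Deviation is unprofitable when 6·δ/(1−δ) ≥ 6, i.e. δ/(1−δ) ≥ 1.
Equivalently δ ≥ 6/(6+6) = 1/2.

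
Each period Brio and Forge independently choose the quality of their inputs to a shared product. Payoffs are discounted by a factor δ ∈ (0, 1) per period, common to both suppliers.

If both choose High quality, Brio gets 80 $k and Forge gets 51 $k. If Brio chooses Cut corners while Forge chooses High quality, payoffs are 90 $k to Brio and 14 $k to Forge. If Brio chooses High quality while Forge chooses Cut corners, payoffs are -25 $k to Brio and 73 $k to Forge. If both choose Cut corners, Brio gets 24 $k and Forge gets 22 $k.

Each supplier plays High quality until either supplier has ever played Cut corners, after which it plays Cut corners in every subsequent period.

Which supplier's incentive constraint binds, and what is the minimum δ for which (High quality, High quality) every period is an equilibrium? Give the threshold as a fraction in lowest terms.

Forge; δ ≥ 22/51

Brio's threshold: (90−80)/(90−24) = 5/33.
Forge's threshold: (73−51)/(73−22) = 22/51.
5/33 < 22/51, so Forge binds and δ* = 22/51.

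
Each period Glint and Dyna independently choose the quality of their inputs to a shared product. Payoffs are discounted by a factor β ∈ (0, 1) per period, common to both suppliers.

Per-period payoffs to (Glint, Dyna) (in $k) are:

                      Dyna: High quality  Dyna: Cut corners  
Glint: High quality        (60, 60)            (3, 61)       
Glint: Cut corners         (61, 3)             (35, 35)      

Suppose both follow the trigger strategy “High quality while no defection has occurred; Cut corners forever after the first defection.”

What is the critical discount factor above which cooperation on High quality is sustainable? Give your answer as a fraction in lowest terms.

1/26

Cooperation forever yields 60 each period: 60/(1−β).
Deviating yields 61 once, then 35 forever: 61 + 35β/(1−β).
No profitable deviation requires 60/(1−β) ≥ 61 + 35β/(1−β).
Multiplying by (1−β): 60 ≥ 61(1−β) + 35β = 61 − 26β.
So 26β ≥ 1, i.e. β ≥ 1/26.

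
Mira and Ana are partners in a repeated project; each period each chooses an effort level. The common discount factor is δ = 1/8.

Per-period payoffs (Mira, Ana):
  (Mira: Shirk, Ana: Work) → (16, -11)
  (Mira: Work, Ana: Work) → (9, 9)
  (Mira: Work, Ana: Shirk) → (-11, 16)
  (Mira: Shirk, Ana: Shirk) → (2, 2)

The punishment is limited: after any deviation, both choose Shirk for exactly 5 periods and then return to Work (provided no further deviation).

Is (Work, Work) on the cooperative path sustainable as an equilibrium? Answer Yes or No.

No

IC: δ+…+δ^5 ≥ (16−9)/(9−2) = 1.
At δ = 1/8: partial sum = 0.1429 < 1.0000. Cooperation not sustainable.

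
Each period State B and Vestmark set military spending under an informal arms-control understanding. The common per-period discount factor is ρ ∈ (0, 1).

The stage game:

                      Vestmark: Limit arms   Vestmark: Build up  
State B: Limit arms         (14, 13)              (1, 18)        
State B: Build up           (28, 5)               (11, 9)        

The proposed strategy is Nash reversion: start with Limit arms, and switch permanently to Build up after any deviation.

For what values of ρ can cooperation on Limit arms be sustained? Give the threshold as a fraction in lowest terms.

14/17

For State B: deviation gain 28−14 = 14, per-period punishment loss 14−11 = 3. IC gives ρ ≥ 14/17.
For Vestmark: gain 5, loss 4 per period, so ρ ≥ 5/9.
The tighter constraint is State B's, so cooperation needs ρ ≥ 14/17.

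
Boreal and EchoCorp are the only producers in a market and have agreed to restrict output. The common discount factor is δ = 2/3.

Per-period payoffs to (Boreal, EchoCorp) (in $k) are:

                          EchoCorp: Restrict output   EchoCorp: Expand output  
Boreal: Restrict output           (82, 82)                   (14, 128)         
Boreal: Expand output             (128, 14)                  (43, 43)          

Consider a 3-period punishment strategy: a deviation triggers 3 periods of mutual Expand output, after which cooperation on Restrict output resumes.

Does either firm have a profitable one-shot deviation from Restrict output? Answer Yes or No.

Comparing payoff streams over the 4 periods until play realigns: cooperate → 82(1+δ+…+δ^3); deviate → 128 + 43(δ+…+δ^3).
Cooperation is sustained iff (82−43)(δ+…+δ^3) ≥ 128−82.
δ+…+δ^3 = 2/3·(1−(2/3)^3)/(1−2/3) = 1.4074, and (128−82)/(82−43) = 1.1795.
1.4074 ≥ 1.1795, so cooperation is sustainable.

No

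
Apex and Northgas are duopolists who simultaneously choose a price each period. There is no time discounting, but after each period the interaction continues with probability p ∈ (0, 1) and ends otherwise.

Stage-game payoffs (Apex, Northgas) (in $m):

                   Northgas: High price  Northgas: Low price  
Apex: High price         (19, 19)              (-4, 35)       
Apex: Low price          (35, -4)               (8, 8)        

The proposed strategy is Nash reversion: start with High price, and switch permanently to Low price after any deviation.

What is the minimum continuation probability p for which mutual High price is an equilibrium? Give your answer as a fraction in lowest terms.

Expected cooperation value is 19 + p·19 + p²·19 + … = 19/(1−p); deviation gives 35 + p·8/(1−p).
19 ≥ 35(1−p) + 8p ⇒ 27p ≥ 16 ⇒ p ≥ 16/27.

16/27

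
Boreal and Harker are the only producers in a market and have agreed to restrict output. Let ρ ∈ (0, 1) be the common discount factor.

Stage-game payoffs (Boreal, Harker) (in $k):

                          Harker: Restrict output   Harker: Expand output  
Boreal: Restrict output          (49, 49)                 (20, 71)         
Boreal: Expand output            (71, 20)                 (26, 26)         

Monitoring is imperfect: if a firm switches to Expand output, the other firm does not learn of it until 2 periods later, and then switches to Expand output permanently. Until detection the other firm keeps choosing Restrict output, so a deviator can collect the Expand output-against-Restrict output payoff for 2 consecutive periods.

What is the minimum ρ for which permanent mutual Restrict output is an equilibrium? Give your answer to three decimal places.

0.699

Deviating for the 2 undetected periods gains 71−49 = 22 per period over cooperation, then loses 49−26 = 23 per period forever once punishment starts.
Gain: 22(1 + ρ + … + ρ^1); loss: 23·ρ^2/(1−ρ).
No profitable deviation ⇔ 22(1−ρ^2) ≤ 23·ρ^2, i.e. ρ^2 ≥ 22/(22+23) = 22/45.
Hence ρ ≥ (22/45)^(1/2) ≈ 0.699.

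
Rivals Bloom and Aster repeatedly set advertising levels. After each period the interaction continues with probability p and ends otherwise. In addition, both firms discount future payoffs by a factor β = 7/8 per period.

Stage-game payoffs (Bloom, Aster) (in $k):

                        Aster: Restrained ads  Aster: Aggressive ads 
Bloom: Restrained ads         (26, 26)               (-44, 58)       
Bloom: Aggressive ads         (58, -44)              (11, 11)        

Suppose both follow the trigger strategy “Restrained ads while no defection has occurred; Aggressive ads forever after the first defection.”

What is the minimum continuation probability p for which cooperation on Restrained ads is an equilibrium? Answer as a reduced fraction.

Expected continuation weight on next period's payoff is β·p = 7/8·p, which plays the role of the discount factor.
Cooperation requires 7/8·p ≥ (58−26)/(58−11) = 32/47, hence p ≥ 256/329.

256/329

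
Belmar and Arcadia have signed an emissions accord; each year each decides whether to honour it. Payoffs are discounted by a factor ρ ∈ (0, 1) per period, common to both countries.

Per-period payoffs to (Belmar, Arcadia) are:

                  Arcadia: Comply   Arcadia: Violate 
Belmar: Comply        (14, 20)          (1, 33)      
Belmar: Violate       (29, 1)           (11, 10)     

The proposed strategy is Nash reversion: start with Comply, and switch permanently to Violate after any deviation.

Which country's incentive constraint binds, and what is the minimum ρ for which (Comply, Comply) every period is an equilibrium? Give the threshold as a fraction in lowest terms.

For Belmar: deviation gain 29−14 = 15, per-period punishment loss 14−11 = 3. IC gives ρ ≥ 15/18 = 5/6.
For Arcadia: gain 13, loss 10 per period, so ρ ≥ 13/23.
The tighter constraint is Belmar's, so cooperation needs ρ ≥ 5/6.

Belmar; ρ ≥ 5/6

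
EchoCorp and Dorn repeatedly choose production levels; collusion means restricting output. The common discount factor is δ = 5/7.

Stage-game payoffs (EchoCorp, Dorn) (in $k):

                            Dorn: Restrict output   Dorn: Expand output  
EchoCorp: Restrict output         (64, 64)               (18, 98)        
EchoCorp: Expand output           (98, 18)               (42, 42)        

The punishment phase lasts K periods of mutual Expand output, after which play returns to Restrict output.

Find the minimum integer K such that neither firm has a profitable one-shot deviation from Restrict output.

3

No profitable deviation requires (64−42)(δ+…+δ^K) ≥ 98−64, i.e. δ+…+δ^K ≥ 17/11 ≈ 1.5455.
With δ = 5/7, the partial sums are K=1: 0.7143, K=2: 1.2245, K=3: 1.5889.
K = 3 is the first length at which the sum reaches 1.5455.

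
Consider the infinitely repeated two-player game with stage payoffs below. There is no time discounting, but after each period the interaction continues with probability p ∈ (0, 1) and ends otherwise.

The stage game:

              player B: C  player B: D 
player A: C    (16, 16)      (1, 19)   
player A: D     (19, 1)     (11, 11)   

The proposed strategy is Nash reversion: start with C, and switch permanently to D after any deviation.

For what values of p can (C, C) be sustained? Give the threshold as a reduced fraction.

With no time discounting, the continuation probability p plays the role of the discount factor.
Grim-trigger IC: 16/(1−p) ≥ 19 + 11p/(1−p) ⇒ p ≥ (19−16)/(19−11) = 3/8.

3/8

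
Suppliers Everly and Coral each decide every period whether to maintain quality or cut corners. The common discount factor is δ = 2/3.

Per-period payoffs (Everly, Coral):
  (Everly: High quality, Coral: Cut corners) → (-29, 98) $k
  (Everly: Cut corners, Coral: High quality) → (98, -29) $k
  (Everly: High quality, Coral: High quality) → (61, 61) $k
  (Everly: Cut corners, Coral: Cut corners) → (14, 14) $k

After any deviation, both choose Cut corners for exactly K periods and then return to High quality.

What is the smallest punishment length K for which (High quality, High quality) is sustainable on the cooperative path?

2

IC: δ(1−δ^K)/(1−δ) ≥ (98−61)/(61−14) = 37/47.
With δ = 2/3: need 1 − δ^K ≥ 37/47·(1−2/3)/(2/3), i.e. δ^K ≤ 0.6064.
Since (2/3)^1 = 0.6667 and (2/3)^2 = 0.4444, the smallest such K is 2.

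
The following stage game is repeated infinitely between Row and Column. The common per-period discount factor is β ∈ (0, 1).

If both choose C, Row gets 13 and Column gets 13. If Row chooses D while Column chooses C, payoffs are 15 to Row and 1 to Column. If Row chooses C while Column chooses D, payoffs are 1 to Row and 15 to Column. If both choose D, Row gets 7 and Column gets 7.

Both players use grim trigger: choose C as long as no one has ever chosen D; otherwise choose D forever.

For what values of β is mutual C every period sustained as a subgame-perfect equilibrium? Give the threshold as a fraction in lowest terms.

One-period gain from deviating is 15 − 13 = 2. The loss is 13 − 7 = 6 in every subsequent period, with present value 6·β/(1−β).
Deviation is unprofitable when 6·β/(1−β) ≥ 2, i.e. β/(1−β) ≥ 1/3.
Equivalently β ≥ 2/(2+6) = 1/4.

1/4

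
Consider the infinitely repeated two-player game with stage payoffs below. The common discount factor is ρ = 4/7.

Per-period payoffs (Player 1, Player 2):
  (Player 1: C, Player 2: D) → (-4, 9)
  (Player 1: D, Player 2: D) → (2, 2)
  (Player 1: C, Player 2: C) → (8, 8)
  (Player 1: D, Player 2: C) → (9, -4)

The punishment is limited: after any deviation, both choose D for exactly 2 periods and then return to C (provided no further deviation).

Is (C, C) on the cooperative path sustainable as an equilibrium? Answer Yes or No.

A one-shot deviation gives 9 now, then 2 for 2 periods, then back to 8.
Gain from deviating: (9−8) today; loss: (8−2) in each of the next 2 periods.
No-deviation condition: (8−2)(ρ+…+ρ^2) ≥ 9−8, i.e. ρ+…+ρ^2 ≥ 1/6.
At ρ = 4/7: ρ+…+ρ^2 = 0.8980 ≥ 0.1667.
So cooperation is sustainable.

Yes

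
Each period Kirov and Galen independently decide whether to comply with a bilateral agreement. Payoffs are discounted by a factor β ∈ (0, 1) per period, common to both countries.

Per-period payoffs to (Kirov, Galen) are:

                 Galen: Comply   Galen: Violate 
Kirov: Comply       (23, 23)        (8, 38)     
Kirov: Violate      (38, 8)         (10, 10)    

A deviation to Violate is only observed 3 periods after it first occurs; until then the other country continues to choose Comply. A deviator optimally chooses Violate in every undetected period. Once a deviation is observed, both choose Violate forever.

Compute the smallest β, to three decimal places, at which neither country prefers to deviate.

The best deviation is to choose Violate for all 3 undetected periods, earning 38 each, then 10 forever once detected.
Deviation value: 38(1−β^3)/(1−β) + 10β^3/(1−β); cooperation value: 23/(1−β).
IC: 23 ≥ 38(1−β^3) + 10β^3 = 38 − 28β^3.
So β^3 ≥ 15/28, giving β ≥ (15/28)^(1/3) ≈ 0.812.

0.812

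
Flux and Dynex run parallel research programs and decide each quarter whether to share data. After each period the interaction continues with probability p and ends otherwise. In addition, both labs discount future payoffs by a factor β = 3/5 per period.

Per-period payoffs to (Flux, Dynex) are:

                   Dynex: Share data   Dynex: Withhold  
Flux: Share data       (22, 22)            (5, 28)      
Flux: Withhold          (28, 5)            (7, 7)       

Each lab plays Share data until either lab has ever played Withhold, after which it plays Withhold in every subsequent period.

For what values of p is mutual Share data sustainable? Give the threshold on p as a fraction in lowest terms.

10/21

With continuation probability p and discount β, the effective per-period discount factor is βp.
Grim-trigger IC: βp ≥ (28−22)/(28−7) = 2/7.
So p ≥ (2/7)/(3/5) = 10/21.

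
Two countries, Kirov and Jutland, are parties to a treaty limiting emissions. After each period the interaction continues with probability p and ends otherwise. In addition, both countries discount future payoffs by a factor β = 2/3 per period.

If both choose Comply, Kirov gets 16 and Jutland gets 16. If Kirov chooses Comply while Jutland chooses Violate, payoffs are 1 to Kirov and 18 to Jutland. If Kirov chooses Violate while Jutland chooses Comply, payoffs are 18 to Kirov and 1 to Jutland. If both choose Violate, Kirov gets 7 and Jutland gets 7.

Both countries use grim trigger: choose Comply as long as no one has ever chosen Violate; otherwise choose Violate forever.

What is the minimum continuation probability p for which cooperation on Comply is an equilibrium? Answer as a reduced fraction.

3/11

With continuation probability p and discount β, the effective per-period discount factor is βp.
Grim-trigger IC: βp ≥ (18−16)/(18−7) = 2/11.
So p ≥ (2/11)/(2/3) = 3/11.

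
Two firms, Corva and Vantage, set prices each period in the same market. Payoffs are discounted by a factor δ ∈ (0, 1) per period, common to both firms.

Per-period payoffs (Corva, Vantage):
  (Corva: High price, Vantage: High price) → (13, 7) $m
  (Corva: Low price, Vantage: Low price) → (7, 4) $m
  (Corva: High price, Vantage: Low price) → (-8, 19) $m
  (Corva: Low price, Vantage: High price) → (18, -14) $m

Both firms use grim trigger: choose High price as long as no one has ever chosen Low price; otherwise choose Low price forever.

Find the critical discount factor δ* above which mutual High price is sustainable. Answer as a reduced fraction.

Corva: cooperation gives 13 each period; deviation gives 18 once then 7 forever.
  13/(1−δ) ≥ 18 + 7δ/(1−δ) ⇒ δ ≥ 5/11.
Vantage: cooperation gives 7 each period; deviation gives 19 once then 4 forever.
  δ ≥ 12/15 = 4/5.
Both must hold, so the binding constraint is Vantage's: δ ≥ 4/5.

4/5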